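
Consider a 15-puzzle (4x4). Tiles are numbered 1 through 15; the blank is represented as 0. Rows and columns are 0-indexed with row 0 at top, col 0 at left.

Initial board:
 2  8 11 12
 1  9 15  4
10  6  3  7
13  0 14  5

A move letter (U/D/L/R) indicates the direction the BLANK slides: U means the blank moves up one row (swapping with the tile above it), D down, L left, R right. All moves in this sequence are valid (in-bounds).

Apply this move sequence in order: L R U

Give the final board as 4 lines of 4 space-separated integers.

Answer:  2  8 11 12
 1  9 15  4
10  0  3  7
13  6 14  5

Derivation:
After move 1 (L):
 2  8 11 12
 1  9 15  4
10  6  3  7
 0 13 14  5

After move 2 (R):
 2  8 11 12
 1  9 15  4
10  6  3  7
13  0 14  5

After move 3 (U):
 2  8 11 12
 1  9 15  4
10  0  3  7
13  6 14  5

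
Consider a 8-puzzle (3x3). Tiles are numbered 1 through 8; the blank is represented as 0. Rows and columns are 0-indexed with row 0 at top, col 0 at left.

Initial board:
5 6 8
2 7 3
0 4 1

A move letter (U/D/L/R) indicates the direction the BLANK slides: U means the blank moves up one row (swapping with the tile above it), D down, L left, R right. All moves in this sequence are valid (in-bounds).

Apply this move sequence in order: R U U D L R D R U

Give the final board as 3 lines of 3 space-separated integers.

After move 1 (R):
5 6 8
2 7 3
4 0 1

After move 2 (U):
5 6 8
2 0 3
4 7 1

After move 3 (U):
5 0 8
2 6 3
4 7 1

After move 4 (D):
5 6 8
2 0 3
4 7 1

After move 5 (L):
5 6 8
0 2 3
4 7 1

After move 6 (R):
5 6 8
2 0 3
4 7 1

After move 7 (D):
5 6 8
2 7 3
4 0 1

After move 8 (R):
5 6 8
2 7 3
4 1 0

After move 9 (U):
5 6 8
2 7 0
4 1 3

Answer: 5 6 8
2 7 0
4 1 3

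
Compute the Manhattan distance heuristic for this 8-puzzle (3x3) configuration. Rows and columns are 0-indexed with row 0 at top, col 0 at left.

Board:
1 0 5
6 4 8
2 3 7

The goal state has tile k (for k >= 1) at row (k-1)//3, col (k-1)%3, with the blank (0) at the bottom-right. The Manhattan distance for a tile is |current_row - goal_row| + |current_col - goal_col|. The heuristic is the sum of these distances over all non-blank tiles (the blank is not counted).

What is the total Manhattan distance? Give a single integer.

Tile 1: (0,0)->(0,0) = 0
Tile 5: (0,2)->(1,1) = 2
Tile 6: (1,0)->(1,2) = 2
Tile 4: (1,1)->(1,0) = 1
Tile 8: (1,2)->(2,1) = 2
Tile 2: (2,0)->(0,1) = 3
Tile 3: (2,1)->(0,2) = 3
Tile 7: (2,2)->(2,0) = 2
Sum: 0 + 2 + 2 + 1 + 2 + 3 + 3 + 2 = 15

Answer: 15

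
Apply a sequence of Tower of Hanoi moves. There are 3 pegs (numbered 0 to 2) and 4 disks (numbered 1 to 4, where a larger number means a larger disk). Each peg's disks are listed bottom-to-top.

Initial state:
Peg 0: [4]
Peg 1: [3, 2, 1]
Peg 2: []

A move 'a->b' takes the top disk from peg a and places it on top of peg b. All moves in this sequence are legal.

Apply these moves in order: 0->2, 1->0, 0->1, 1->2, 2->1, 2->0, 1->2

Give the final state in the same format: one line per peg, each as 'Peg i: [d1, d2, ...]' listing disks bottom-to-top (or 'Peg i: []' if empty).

Answer: Peg 0: [4]
Peg 1: [3, 2]
Peg 2: [1]

Derivation:
After move 1 (0->2):
Peg 0: []
Peg 1: [3, 2, 1]
Peg 2: [4]

After move 2 (1->0):
Peg 0: [1]
Peg 1: [3, 2]
Peg 2: [4]

After move 3 (0->1):
Peg 0: []
Peg 1: [3, 2, 1]
Peg 2: [4]

After move 4 (1->2):
Peg 0: []
Peg 1: [3, 2]
Peg 2: [4, 1]

After move 5 (2->1):
Peg 0: []
Peg 1: [3, 2, 1]
Peg 2: [4]

After move 6 (2->0):
Peg 0: [4]
Peg 1: [3, 2, 1]
Peg 2: []

After move 7 (1->2):
Peg 0: [4]
Peg 1: [3, 2]
Peg 2: [1]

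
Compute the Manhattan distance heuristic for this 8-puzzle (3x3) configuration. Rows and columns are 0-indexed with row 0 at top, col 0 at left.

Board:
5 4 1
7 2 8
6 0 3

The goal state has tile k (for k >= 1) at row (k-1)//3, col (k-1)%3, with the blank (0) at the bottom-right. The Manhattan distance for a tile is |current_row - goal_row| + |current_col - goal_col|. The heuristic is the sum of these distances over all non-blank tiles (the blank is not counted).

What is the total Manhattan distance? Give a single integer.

Answer: 15

Derivation:
Tile 5: at (0,0), goal (1,1), distance |0-1|+|0-1| = 2
Tile 4: at (0,1), goal (1,0), distance |0-1|+|1-0| = 2
Tile 1: at (0,2), goal (0,0), distance |0-0|+|2-0| = 2
Tile 7: at (1,0), goal (2,0), distance |1-2|+|0-0| = 1
Tile 2: at (1,1), goal (0,1), distance |1-0|+|1-1| = 1
Tile 8: at (1,2), goal (2,1), distance |1-2|+|2-1| = 2
Tile 6: at (2,0), goal (1,2), distance |2-1|+|0-2| = 3
Tile 3: at (2,2), goal (0,2), distance |2-0|+|2-2| = 2
Sum: 2 + 2 + 2 + 1 + 1 + 2 + 3 + 2 = 15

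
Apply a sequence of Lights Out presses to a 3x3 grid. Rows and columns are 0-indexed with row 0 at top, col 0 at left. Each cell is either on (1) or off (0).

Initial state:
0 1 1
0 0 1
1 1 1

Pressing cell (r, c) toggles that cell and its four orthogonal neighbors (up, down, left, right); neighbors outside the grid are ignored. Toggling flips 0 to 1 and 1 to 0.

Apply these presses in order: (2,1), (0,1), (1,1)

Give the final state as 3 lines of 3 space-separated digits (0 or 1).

After press 1 at (2,1):
0 1 1
0 1 1
0 0 0

After press 2 at (0,1):
1 0 0
0 0 1
0 0 0

After press 3 at (1,1):
1 1 0
1 1 0
0 1 0

Answer: 1 1 0
1 1 0
0 1 0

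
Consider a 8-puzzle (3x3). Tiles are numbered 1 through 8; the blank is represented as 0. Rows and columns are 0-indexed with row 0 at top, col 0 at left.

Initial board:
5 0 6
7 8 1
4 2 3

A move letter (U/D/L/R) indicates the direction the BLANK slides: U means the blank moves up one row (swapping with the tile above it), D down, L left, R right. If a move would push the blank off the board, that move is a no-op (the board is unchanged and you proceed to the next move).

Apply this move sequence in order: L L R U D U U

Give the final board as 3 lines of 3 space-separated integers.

Answer: 5 0 6
7 8 1
4 2 3

Derivation:
After move 1 (L):
0 5 6
7 8 1
4 2 3

After move 2 (L):
0 5 6
7 8 1
4 2 3

After move 3 (R):
5 0 6
7 8 1
4 2 3

After move 4 (U):
5 0 6
7 8 1
4 2 3

After move 5 (D):
5 8 6
7 0 1
4 2 3

After move 6 (U):
5 0 6
7 8 1
4 2 3

After move 7 (U):
5 0 6
7 8 1
4 2 3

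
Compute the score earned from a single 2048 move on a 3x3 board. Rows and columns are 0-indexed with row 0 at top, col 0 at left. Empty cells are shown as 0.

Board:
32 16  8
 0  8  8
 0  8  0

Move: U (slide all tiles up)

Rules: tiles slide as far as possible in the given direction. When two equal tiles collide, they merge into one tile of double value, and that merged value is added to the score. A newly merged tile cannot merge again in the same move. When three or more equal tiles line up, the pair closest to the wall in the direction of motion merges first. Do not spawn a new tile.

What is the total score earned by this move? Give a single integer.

Answer: 32

Derivation:
Slide up:
col 0: [32, 0, 0] -> [32, 0, 0]  score +0 (running 0)
col 1: [16, 8, 8] -> [16, 16, 0]  score +16 (running 16)
col 2: [8, 8, 0] -> [16, 0, 0]  score +16 (running 32)
Board after move:
32 16 16
 0 16  0
 0  0  0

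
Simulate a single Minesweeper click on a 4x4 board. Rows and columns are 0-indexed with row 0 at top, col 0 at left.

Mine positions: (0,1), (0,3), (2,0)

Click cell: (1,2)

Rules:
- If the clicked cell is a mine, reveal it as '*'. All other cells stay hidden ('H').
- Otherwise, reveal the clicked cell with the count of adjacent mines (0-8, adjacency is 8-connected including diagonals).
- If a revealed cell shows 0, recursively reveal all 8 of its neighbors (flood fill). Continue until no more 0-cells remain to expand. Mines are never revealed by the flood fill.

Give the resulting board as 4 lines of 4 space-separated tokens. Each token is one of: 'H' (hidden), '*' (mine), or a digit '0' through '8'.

H H H H
H H 2 H
H H H H
H H H H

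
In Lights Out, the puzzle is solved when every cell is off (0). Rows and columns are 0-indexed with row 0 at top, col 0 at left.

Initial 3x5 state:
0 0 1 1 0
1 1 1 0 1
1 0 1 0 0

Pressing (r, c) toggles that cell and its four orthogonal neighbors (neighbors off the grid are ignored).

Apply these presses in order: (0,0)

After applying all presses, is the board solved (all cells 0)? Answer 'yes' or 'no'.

Answer: no

Derivation:
After press 1 at (0,0):
1 1 1 1 0
0 1 1 0 1
1 0 1 0 0

Lights still on: 9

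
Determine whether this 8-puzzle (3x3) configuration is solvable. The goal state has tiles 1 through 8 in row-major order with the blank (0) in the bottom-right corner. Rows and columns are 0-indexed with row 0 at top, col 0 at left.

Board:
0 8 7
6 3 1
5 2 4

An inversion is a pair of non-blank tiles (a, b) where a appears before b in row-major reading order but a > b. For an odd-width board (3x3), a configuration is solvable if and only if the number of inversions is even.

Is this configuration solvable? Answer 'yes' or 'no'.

Answer: yes

Derivation:
Inversions (pairs i<j in row-major order where tile[i] > tile[j] > 0): 22
22 is even, so the puzzle is solvable.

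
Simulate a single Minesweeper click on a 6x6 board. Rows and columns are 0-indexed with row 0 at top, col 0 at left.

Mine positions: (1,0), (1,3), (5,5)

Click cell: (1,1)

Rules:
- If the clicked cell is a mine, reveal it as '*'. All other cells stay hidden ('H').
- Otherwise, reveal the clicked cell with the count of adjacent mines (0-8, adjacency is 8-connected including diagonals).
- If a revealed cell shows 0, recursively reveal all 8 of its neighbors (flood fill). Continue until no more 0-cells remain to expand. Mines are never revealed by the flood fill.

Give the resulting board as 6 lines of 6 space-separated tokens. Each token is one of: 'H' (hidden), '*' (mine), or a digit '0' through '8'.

H H H H H H
H 1 H H H H
H H H H H H
H H H H H H
H H H H H H
H H H H H H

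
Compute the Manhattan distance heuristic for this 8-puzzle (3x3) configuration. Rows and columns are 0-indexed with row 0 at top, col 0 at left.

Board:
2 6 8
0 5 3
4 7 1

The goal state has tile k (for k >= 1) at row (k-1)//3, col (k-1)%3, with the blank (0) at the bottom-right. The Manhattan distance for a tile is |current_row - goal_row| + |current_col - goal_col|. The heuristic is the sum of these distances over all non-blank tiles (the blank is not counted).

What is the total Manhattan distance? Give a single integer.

Answer: 13

Derivation:
Tile 2: at (0,0), goal (0,1), distance |0-0|+|0-1| = 1
Tile 6: at (0,1), goal (1,2), distance |0-1|+|1-2| = 2
Tile 8: at (0,2), goal (2,1), distance |0-2|+|2-1| = 3
Tile 5: at (1,1), goal (1,1), distance |1-1|+|1-1| = 0
Tile 3: at (1,2), goal (0,2), distance |1-0|+|2-2| = 1
Tile 4: at (2,0), goal (1,0), distance |2-1|+|0-0| = 1
Tile 7: at (2,1), goal (2,0), distance |2-2|+|1-0| = 1
Tile 1: at (2,2), goal (0,0), distance |2-0|+|2-0| = 4
Sum: 1 + 2 + 3 + 0 + 1 + 1 + 1 + 4 = 13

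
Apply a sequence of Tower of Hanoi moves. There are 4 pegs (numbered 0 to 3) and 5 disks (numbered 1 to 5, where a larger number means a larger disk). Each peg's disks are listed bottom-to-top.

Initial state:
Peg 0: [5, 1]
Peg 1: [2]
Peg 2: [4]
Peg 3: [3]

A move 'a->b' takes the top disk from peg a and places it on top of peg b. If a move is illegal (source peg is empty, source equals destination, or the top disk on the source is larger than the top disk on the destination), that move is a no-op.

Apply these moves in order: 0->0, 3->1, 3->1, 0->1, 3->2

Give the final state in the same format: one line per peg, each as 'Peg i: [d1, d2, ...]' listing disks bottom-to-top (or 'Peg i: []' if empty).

After move 1 (0->0):
Peg 0: [5, 1]
Peg 1: [2]
Peg 2: [4]
Peg 3: [3]

After move 2 (3->1):
Peg 0: [5, 1]
Peg 1: [2]
Peg 2: [4]
Peg 3: [3]

After move 3 (3->1):
Peg 0: [5, 1]
Peg 1: [2]
Peg 2: [4]
Peg 3: [3]

After move 4 (0->1):
Peg 0: [5]
Peg 1: [2, 1]
Peg 2: [4]
Peg 3: [3]

After move 5 (3->2):
Peg 0: [5]
Peg 1: [2, 1]
Peg 2: [4, 3]
Peg 3: []

Answer: Peg 0: [5]
Peg 1: [2, 1]
Peg 2: [4, 3]
Peg 3: []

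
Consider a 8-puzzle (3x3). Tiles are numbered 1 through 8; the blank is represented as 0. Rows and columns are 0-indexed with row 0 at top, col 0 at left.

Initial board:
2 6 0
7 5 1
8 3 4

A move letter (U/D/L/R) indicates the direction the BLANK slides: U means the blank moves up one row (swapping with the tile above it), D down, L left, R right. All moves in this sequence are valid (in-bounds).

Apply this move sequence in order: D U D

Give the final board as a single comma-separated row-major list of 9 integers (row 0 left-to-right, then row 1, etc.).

After move 1 (D):
2 6 1
7 5 0
8 3 4

After move 2 (U):
2 6 0
7 5 1
8 3 4

After move 3 (D):
2 6 1
7 5 0
8 3 4

Answer: 2, 6, 1, 7, 5, 0, 8, 3, 4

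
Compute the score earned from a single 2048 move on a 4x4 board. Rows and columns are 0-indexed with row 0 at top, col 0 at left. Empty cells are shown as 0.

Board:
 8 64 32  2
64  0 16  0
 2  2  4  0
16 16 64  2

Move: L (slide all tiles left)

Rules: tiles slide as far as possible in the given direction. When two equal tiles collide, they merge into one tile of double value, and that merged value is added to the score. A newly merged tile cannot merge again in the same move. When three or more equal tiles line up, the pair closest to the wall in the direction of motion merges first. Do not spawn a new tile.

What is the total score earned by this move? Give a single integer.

Answer: 36

Derivation:
Slide left:
row 0: [8, 64, 32, 2] -> [8, 64, 32, 2]  score +0 (running 0)
row 1: [64, 0, 16, 0] -> [64, 16, 0, 0]  score +0 (running 0)
row 2: [2, 2, 4, 0] -> [4, 4, 0, 0]  score +4 (running 4)
row 3: [16, 16, 64, 2] -> [32, 64, 2, 0]  score +32 (running 36)
Board after move:
 8 64 32  2
64 16  0  0
 4  4  0  0
32 64  2  0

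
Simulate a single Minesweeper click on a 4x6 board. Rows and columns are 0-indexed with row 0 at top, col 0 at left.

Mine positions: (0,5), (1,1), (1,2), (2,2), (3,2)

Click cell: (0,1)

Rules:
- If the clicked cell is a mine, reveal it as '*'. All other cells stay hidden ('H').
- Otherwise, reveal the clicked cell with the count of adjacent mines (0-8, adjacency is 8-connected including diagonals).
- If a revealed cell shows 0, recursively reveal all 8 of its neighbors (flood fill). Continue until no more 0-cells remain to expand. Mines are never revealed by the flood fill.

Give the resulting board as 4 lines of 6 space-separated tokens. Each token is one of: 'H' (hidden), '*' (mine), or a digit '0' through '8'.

H 2 H H H H
H H H H H H
H H H H H H
H H H H H H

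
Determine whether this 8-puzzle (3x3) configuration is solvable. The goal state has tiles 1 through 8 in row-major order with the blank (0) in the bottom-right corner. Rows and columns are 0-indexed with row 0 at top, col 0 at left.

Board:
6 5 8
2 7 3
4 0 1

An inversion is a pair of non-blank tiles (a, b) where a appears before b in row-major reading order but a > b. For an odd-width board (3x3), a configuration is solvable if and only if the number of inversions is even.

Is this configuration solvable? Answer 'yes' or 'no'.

Answer: yes

Derivation:
Inversions (pairs i<j in row-major order where tile[i] > tile[j] > 0): 20
20 is even, so the puzzle is solvable.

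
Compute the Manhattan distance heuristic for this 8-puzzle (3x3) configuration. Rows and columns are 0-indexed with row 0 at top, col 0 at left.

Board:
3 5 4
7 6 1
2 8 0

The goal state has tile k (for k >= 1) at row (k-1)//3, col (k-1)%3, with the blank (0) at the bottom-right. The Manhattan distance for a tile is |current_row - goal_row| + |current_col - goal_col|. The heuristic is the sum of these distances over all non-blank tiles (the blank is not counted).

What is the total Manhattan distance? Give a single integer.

Answer: 14

Derivation:
Tile 3: (0,0)->(0,2) = 2
Tile 5: (0,1)->(1,1) = 1
Tile 4: (0,2)->(1,0) = 3
Tile 7: (1,0)->(2,0) = 1
Tile 6: (1,1)->(1,2) = 1
Tile 1: (1,2)->(0,0) = 3
Tile 2: (2,0)->(0,1) = 3
Tile 8: (2,1)->(2,1) = 0
Sum: 2 + 1 + 3 + 1 + 1 + 3 + 3 + 0 = 14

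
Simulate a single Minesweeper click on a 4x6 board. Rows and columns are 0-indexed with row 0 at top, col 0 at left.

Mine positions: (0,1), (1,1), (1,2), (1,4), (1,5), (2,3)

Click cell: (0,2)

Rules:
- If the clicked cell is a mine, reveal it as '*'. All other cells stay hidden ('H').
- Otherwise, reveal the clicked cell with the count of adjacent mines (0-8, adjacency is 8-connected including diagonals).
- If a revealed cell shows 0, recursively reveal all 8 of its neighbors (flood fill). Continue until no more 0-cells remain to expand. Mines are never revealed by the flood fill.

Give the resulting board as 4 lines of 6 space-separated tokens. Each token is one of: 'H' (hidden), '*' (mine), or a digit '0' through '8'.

H H 3 H H H
H H H H H H
H H H H H H
H H H H H H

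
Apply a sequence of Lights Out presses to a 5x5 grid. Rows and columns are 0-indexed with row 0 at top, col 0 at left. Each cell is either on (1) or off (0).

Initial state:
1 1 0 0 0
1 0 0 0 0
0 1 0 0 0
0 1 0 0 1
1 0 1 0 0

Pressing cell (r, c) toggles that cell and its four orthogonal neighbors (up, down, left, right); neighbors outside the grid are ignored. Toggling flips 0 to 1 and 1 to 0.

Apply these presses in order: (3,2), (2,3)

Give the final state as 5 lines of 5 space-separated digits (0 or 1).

After press 1 at (3,2):
1 1 0 0 0
1 0 0 0 0
0 1 1 0 0
0 0 1 1 1
1 0 0 0 0

After press 2 at (2,3):
1 1 0 0 0
1 0 0 1 0
0 1 0 1 1
0 0 1 0 1
1 0 0 0 0

Answer: 1 1 0 0 0
1 0 0 1 0
0 1 0 1 1
0 0 1 0 1
1 0 0 0 0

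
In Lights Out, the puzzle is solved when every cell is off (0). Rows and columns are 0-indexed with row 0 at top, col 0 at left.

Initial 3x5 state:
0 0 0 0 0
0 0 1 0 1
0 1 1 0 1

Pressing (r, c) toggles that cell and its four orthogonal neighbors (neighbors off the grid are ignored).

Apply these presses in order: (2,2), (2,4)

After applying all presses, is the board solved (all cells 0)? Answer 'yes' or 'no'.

Answer: yes

Derivation:
After press 1 at (2,2):
0 0 0 0 0
0 0 0 0 1
0 0 0 1 1

After press 2 at (2,4):
0 0 0 0 0
0 0 0 0 0
0 0 0 0 0

Lights still on: 0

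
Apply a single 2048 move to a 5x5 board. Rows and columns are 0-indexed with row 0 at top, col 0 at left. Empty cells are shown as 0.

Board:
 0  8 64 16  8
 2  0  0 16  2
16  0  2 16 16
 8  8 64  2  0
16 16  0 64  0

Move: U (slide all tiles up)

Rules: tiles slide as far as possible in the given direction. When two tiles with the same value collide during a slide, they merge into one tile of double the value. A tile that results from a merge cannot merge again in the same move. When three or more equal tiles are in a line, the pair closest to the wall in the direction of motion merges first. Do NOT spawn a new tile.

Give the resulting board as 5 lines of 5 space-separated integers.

Answer:  2 16 64 32  8
16 16  2 16  2
 8  0 64  2 16
16  0  0 64  0
 0  0  0  0  0

Derivation:
Slide up:
col 0: [0, 2, 16, 8, 16] -> [2, 16, 8, 16, 0]
col 1: [8, 0, 0, 8, 16] -> [16, 16, 0, 0, 0]
col 2: [64, 0, 2, 64, 0] -> [64, 2, 64, 0, 0]
col 3: [16, 16, 16, 2, 64] -> [32, 16, 2, 64, 0]
col 4: [8, 2, 16, 0, 0] -> [8, 2, 16, 0, 0]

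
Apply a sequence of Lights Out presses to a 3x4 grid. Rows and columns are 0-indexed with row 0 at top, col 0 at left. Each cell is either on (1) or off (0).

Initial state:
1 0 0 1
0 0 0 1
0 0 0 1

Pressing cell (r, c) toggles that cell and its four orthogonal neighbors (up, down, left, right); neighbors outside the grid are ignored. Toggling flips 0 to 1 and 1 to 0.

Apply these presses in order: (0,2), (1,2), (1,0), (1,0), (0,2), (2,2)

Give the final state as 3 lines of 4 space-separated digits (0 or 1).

Answer: 1 0 1 1
0 1 0 0
0 1 0 0

Derivation:
After press 1 at (0,2):
1 1 1 0
0 0 1 1
0 0 0 1

After press 2 at (1,2):
1 1 0 0
0 1 0 0
0 0 1 1

After press 3 at (1,0):
0 1 0 0
1 0 0 0
1 0 1 1

After press 4 at (1,0):
1 1 0 0
0 1 0 0
0 0 1 1

After press 5 at (0,2):
1 0 1 1
0 1 1 0
0 0 1 1

After press 6 at (2,2):
1 0 1 1
0 1 0 0
0 1 0 0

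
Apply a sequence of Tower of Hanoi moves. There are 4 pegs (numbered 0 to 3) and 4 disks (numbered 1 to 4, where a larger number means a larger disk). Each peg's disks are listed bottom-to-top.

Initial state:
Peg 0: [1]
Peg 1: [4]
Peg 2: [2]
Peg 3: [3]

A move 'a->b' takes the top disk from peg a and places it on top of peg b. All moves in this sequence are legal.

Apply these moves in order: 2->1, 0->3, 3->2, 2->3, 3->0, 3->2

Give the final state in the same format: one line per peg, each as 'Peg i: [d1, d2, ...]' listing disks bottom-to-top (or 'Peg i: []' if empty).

After move 1 (2->1):
Peg 0: [1]
Peg 1: [4, 2]
Peg 2: []
Peg 3: [3]

After move 2 (0->3):
Peg 0: []
Peg 1: [4, 2]
Peg 2: []
Peg 3: [3, 1]

After move 3 (3->2):
Peg 0: []
Peg 1: [4, 2]
Peg 2: [1]
Peg 3: [3]

After move 4 (2->3):
Peg 0: []
Peg 1: [4, 2]
Peg 2: []
Peg 3: [3, 1]

After move 5 (3->0):
Peg 0: [1]
Peg 1: [4, 2]
Peg 2: []
Peg 3: [3]

After move 6 (3->2):
Peg 0: [1]
Peg 1: [4, 2]
Peg 2: [3]
Peg 3: []

Answer: Peg 0: [1]
Peg 1: [4, 2]
Peg 2: [3]
Peg 3: []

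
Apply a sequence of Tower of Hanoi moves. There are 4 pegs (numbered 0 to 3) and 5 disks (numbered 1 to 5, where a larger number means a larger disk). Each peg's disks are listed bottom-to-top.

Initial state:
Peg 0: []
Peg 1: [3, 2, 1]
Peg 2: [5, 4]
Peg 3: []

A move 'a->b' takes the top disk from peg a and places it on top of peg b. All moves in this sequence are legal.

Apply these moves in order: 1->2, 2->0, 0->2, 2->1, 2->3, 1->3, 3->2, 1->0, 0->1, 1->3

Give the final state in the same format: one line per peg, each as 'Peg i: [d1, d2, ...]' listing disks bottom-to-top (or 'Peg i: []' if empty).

Answer: Peg 0: []
Peg 1: [3]
Peg 2: [5, 1]
Peg 3: [4, 2]

Derivation:
After move 1 (1->2):
Peg 0: []
Peg 1: [3, 2]
Peg 2: [5, 4, 1]
Peg 3: []

After move 2 (2->0):
Peg 0: [1]
Peg 1: [3, 2]
Peg 2: [5, 4]
Peg 3: []

After move 3 (0->2):
Peg 0: []
Peg 1: [3, 2]
Peg 2: [5, 4, 1]
Peg 3: []

After move 4 (2->1):
Peg 0: []
Peg 1: [3, 2, 1]
Peg 2: [5, 4]
Peg 3: []

After move 5 (2->3):
Peg 0: []
Peg 1: [3, 2, 1]
Peg 2: [5]
Peg 3: [4]

After move 6 (1->3):
Peg 0: []
Peg 1: [3, 2]
Peg 2: [5]
Peg 3: [4, 1]

After move 7 (3->2):
Peg 0: []
Peg 1: [3, 2]
Peg 2: [5, 1]
Peg 3: [4]

After move 8 (1->0):
Peg 0: [2]
Peg 1: [3]
Peg 2: [5, 1]
Peg 3: [4]

After move 9 (0->1):
Peg 0: []
Peg 1: [3, 2]
Peg 2: [5, 1]
Peg 3: [4]

After move 10 (1->3):
Peg 0: []
Peg 1: [3]
Peg 2: [5, 1]
Peg 3: [4, 2]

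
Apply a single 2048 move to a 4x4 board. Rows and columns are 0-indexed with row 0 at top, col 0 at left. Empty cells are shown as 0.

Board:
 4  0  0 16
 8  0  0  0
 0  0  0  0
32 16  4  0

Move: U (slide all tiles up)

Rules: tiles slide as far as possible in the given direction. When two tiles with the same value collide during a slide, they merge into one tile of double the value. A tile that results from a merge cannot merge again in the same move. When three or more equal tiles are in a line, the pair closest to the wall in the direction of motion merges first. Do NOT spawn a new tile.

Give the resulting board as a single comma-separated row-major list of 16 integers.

Answer: 4, 16, 4, 16, 8, 0, 0, 0, 32, 0, 0, 0, 0, 0, 0, 0

Derivation:
Slide up:
col 0: [4, 8, 0, 32] -> [4, 8, 32, 0]
col 1: [0, 0, 0, 16] -> [16, 0, 0, 0]
col 2: [0, 0, 0, 4] -> [4, 0, 0, 0]
col 3: [16, 0, 0, 0] -> [16, 0, 0, 0]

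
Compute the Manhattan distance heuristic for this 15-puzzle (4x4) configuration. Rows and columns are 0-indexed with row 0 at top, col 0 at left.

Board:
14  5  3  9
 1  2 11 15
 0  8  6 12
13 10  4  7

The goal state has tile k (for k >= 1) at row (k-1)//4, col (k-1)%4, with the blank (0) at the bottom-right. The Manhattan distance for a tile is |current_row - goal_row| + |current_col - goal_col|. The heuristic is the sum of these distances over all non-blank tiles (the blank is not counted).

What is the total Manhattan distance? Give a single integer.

Answer: 30

Derivation:
Tile 14: at (0,0), goal (3,1), distance |0-3|+|0-1| = 4
Tile 5: at (0,1), goal (1,0), distance |0-1|+|1-0| = 2
Tile 3: at (0,2), goal (0,2), distance |0-0|+|2-2| = 0
Tile 9: at (0,3), goal (2,0), distance |0-2|+|3-0| = 5
Tile 1: at (1,0), goal (0,0), distance |1-0|+|0-0| = 1
Tile 2: at (1,1), goal (0,1), distance |1-0|+|1-1| = 1
Tile 11: at (1,2), goal (2,2), distance |1-2|+|2-2| = 1
Tile 15: at (1,3), goal (3,2), distance |1-3|+|3-2| = 3
Tile 8: at (2,1), goal (1,3), distance |2-1|+|1-3| = 3
Tile 6: at (2,2), goal (1,1), distance |2-1|+|2-1| = 2
Tile 12: at (2,3), goal (2,3), distance |2-2|+|3-3| = 0
Tile 13: at (3,0), goal (3,0), distance |3-3|+|0-0| = 0
Tile 10: at (3,1), goal (2,1), distance |3-2|+|1-1| = 1
Tile 4: at (3,2), goal (0,3), distance |3-0|+|2-3| = 4
Tile 7: at (3,3), goal (1,2), distance |3-1|+|3-2| = 3
Sum: 4 + 2 + 0 + 5 + 1 + 1 + 1 + 3 + 3 + 2 + 0 + 0 + 1 + 4 + 3 = 30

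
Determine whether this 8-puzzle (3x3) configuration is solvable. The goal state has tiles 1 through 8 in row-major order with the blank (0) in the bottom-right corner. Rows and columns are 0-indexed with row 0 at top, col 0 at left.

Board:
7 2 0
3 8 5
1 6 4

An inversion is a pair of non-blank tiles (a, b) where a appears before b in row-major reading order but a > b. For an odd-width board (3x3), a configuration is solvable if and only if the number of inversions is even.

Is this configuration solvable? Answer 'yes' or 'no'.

Answer: no

Derivation:
Inversions (pairs i<j in row-major order where tile[i] > tile[j] > 0): 15
15 is odd, so the puzzle is not solvable.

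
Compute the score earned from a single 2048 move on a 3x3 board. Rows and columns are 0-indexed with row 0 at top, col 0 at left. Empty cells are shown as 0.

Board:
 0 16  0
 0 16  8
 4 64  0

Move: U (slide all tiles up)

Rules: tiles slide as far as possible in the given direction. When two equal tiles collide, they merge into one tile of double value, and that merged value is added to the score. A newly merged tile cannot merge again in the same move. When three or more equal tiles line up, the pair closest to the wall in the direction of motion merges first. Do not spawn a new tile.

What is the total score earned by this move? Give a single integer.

Slide up:
col 0: [0, 0, 4] -> [4, 0, 0]  score +0 (running 0)
col 1: [16, 16, 64] -> [32, 64, 0]  score +32 (running 32)
col 2: [0, 8, 0] -> [8, 0, 0]  score +0 (running 32)
Board after move:
 4 32  8
 0 64  0
 0  0  0

Answer: 32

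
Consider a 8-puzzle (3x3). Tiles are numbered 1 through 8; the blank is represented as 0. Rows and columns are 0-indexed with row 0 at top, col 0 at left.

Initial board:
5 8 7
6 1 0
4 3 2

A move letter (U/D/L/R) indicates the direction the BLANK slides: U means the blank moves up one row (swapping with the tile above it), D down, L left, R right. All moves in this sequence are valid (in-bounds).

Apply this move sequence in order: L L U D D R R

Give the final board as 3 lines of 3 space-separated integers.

After move 1 (L):
5 8 7
6 0 1
4 3 2

After move 2 (L):
5 8 7
0 6 1
4 3 2

After move 3 (U):
0 8 7
5 6 1
4 3 2

After move 4 (D):
5 8 7
0 6 1
4 3 2

After move 5 (D):
5 8 7
4 6 1
0 3 2

After move 6 (R):
5 8 7
4 6 1
3 0 2

After move 7 (R):
5 8 7
4 6 1
3 2 0

Answer: 5 8 7
4 6 1
3 2 0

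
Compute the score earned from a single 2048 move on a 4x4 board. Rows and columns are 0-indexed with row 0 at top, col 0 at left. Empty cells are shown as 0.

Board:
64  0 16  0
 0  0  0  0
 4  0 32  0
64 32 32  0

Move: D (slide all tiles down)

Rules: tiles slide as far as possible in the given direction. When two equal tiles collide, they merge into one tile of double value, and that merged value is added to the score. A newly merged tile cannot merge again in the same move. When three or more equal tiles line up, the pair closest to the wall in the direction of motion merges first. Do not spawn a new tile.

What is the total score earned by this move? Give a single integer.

Slide down:
col 0: [64, 0, 4, 64] -> [0, 64, 4, 64]  score +0 (running 0)
col 1: [0, 0, 0, 32] -> [0, 0, 0, 32]  score +0 (running 0)
col 2: [16, 0, 32, 32] -> [0, 0, 16, 64]  score +64 (running 64)
col 3: [0, 0, 0, 0] -> [0, 0, 0, 0]  score +0 (running 64)
Board after move:
 0  0  0  0
64  0  0  0
 4  0 16  0
64 32 64  0

Answer: 64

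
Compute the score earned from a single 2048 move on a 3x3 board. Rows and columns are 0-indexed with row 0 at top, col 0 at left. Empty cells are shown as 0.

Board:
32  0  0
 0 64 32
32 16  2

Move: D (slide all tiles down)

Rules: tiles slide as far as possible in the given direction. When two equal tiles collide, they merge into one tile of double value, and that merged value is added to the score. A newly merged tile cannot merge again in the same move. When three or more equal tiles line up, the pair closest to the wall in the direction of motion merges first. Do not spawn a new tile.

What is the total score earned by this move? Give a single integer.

Slide down:
col 0: [32, 0, 32] -> [0, 0, 64]  score +64 (running 64)
col 1: [0, 64, 16] -> [0, 64, 16]  score +0 (running 64)
col 2: [0, 32, 2] -> [0, 32, 2]  score +0 (running 64)
Board after move:
 0  0  0
 0 64 32
64 16  2

Answer: 64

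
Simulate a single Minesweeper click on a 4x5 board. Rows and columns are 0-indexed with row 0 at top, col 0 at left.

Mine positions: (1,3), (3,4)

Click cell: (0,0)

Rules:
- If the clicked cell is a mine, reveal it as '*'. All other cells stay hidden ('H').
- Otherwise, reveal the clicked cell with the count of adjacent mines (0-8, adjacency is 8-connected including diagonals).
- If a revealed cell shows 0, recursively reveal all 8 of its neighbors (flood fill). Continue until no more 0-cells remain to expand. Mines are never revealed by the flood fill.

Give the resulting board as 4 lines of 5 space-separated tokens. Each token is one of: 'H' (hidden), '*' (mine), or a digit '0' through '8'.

0 0 1 H H
0 0 1 H H
0 0 1 2 H
0 0 0 1 H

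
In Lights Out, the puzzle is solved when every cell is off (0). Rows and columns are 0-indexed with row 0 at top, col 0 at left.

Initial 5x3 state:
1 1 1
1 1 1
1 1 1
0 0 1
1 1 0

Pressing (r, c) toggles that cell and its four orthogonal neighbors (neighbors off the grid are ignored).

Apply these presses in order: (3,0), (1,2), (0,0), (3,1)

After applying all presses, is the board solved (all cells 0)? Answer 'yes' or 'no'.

Answer: yes

Derivation:
After press 1 at (3,0):
1 1 1
1 1 1
0 1 1
1 1 1
0 1 0

After press 2 at (1,2):
1 1 0
1 0 0
0 1 0
1 1 1
0 1 0

After press 3 at (0,0):
0 0 0
0 0 0
0 1 0
1 1 1
0 1 0

After press 4 at (3,1):
0 0 0
0 0 0
0 0 0
0 0 0
0 0 0

Lights still on: 0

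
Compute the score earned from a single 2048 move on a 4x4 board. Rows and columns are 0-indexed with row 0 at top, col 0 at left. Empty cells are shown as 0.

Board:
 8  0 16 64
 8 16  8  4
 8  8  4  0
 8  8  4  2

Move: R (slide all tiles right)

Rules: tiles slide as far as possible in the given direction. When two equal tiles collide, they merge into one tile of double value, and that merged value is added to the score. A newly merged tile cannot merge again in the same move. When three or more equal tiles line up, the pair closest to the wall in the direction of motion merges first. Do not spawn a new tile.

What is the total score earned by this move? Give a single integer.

Answer: 32

Derivation:
Slide right:
row 0: [8, 0, 16, 64] -> [0, 8, 16, 64]  score +0 (running 0)
row 1: [8, 16, 8, 4] -> [8, 16, 8, 4]  score +0 (running 0)
row 2: [8, 8, 4, 0] -> [0, 0, 16, 4]  score +16 (running 16)
row 3: [8, 8, 4, 2] -> [0, 16, 4, 2]  score +16 (running 32)
Board after move:
 0  8 16 64
 8 16  8  4
 0  0 16  4
 0 16  4  2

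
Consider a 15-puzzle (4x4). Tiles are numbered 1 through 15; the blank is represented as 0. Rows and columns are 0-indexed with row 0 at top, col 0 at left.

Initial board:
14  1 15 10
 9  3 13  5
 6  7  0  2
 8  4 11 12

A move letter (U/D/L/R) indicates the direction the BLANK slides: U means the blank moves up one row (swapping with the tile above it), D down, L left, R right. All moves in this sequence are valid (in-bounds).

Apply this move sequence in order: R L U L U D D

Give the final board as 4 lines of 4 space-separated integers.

After move 1 (R):
14  1 15 10
 9  3 13  5
 6  7  2  0
 8  4 11 12

After move 2 (L):
14  1 15 10
 9  3 13  5
 6  7  0  2
 8  4 11 12

After move 3 (U):
14  1 15 10
 9  3  0  5
 6  7 13  2
 8  4 11 12

After move 4 (L):
14  1 15 10
 9  0  3  5
 6  7 13  2
 8  4 11 12

After move 5 (U):
14  0 15 10
 9  1  3  5
 6  7 13  2
 8  4 11 12

After move 6 (D):
14  1 15 10
 9  0  3  5
 6  7 13  2
 8  4 11 12

After move 7 (D):
14  1 15 10
 9  7  3  5
 6  0 13  2
 8  4 11 12

Answer: 14  1 15 10
 9  7  3  5
 6  0 13  2
 8  4 11 12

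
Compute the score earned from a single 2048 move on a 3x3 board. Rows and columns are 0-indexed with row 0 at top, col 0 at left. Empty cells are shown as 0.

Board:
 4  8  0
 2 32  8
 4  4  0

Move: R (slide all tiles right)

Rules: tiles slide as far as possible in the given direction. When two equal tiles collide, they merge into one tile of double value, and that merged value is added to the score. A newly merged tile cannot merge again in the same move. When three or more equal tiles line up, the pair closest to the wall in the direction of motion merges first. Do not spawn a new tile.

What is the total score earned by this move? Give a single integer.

Slide right:
row 0: [4, 8, 0] -> [0, 4, 8]  score +0 (running 0)
row 1: [2, 32, 8] -> [2, 32, 8]  score +0 (running 0)
row 2: [4, 4, 0] -> [0, 0, 8]  score +8 (running 8)
Board after move:
 0  4  8
 2 32  8
 0  0  8

Answer: 8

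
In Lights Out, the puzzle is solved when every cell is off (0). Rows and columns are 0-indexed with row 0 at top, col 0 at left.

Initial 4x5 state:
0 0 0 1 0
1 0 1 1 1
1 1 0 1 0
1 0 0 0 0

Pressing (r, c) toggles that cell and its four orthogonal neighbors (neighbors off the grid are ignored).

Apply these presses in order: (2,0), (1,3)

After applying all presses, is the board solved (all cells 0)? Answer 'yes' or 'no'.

After press 1 at (2,0):
0 0 0 1 0
0 0 1 1 1
0 0 0 1 0
0 0 0 0 0

After press 2 at (1,3):
0 0 0 0 0
0 0 0 0 0
0 0 0 0 0
0 0 0 0 0

Lights still on: 0

Answer: yes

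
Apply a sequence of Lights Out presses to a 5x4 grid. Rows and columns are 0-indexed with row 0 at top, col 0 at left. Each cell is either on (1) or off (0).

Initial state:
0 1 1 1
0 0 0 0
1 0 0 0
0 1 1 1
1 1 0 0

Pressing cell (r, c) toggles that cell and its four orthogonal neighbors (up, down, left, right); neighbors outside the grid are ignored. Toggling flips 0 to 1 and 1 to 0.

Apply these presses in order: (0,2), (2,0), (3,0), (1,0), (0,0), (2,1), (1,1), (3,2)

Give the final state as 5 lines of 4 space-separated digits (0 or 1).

Answer: 0 0 0 0
0 1 0 0
1 1 0 0
0 0 0 0
0 1 1 0

Derivation:
After press 1 at (0,2):
0 0 0 0
0 0 1 0
1 0 0 0
0 1 1 1
1 1 0 0

After press 2 at (2,0):
0 0 0 0
1 0 1 0
0 1 0 0
1 1 1 1
1 1 0 0

After press 3 at (3,0):
0 0 0 0
1 0 1 0
1 1 0 0
0 0 1 1
0 1 0 0

After press 4 at (1,0):
1 0 0 0
0 1 1 0
0 1 0 0
0 0 1 1
0 1 0 0

After press 5 at (0,0):
0 1 0 0
1 1 1 0
0 1 0 0
0 0 1 1
0 1 0 0

After press 6 at (2,1):
0 1 0 0
1 0 1 0
1 0 1 0
0 1 1 1
0 1 0 0

After press 7 at (1,1):
0 0 0 0
0 1 0 0
1 1 1 0
0 1 1 1
0 1 0 0

After press 8 at (3,2):
0 0 0 0
0 1 0 0
1 1 0 0
0 0 0 0
0 1 1 0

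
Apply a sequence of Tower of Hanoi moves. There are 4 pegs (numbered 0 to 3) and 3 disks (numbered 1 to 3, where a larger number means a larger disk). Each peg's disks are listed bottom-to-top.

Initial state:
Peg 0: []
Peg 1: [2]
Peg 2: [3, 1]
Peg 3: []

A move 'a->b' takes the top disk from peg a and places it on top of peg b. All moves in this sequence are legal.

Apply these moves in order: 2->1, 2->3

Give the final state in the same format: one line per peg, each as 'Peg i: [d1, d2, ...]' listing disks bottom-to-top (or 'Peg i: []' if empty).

Answer: Peg 0: []
Peg 1: [2, 1]
Peg 2: []
Peg 3: [3]

Derivation:
After move 1 (2->1):
Peg 0: []
Peg 1: [2, 1]
Peg 2: [3]
Peg 3: []

After move 2 (2->3):
Peg 0: []
Peg 1: [2, 1]
Peg 2: []
Peg 3: [3]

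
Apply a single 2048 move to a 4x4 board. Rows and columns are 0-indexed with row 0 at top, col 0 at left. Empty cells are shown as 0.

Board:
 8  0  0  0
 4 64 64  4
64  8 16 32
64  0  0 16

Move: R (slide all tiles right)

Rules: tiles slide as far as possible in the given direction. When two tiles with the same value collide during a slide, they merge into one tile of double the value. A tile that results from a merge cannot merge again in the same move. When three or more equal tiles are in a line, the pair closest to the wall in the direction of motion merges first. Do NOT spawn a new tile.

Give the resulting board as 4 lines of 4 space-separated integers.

Answer:   0   0   0   8
  0   4 128   4
 64   8  16  32
  0   0  64  16

Derivation:
Slide right:
row 0: [8, 0, 0, 0] -> [0, 0, 0, 8]
row 1: [4, 64, 64, 4] -> [0, 4, 128, 4]
row 2: [64, 8, 16, 32] -> [64, 8, 16, 32]
row 3: [64, 0, 0, 16] -> [0, 0, 64, 16]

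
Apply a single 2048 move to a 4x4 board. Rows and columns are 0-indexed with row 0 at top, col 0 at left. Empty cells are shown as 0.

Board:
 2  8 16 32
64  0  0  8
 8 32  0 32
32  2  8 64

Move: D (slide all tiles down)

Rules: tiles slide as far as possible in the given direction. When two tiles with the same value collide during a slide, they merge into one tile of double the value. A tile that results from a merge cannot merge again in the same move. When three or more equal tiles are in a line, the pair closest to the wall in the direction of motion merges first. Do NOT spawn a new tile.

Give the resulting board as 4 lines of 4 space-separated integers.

Slide down:
col 0: [2, 64, 8, 32] -> [2, 64, 8, 32]
col 1: [8, 0, 32, 2] -> [0, 8, 32, 2]
col 2: [16, 0, 0, 8] -> [0, 0, 16, 8]
col 3: [32, 8, 32, 64] -> [32, 8, 32, 64]

Answer:  2  0  0 32
64  8  0  8
 8 32 16 32
32  2  8 64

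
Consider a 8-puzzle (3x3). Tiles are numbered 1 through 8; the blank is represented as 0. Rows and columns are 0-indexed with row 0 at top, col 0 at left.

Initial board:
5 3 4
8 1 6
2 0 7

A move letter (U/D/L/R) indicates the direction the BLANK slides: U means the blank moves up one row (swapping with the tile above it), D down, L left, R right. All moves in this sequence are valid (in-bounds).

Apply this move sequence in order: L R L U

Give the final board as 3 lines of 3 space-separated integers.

After move 1 (L):
5 3 4
8 1 6
0 2 7

After move 2 (R):
5 3 4
8 1 6
2 0 7

After move 3 (L):
5 3 4
8 1 6
0 2 7

After move 4 (U):
5 3 4
0 1 6
8 2 7

Answer: 5 3 4
0 1 6
8 2 7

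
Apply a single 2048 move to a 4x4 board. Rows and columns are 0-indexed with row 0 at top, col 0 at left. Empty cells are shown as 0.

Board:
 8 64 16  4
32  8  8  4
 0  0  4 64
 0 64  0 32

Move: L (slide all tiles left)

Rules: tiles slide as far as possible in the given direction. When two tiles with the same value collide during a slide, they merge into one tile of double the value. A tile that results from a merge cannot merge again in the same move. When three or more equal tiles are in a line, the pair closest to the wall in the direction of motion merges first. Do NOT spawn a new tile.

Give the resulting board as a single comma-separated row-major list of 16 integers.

Slide left:
row 0: [8, 64, 16, 4] -> [8, 64, 16, 4]
row 1: [32, 8, 8, 4] -> [32, 16, 4, 0]
row 2: [0, 0, 4, 64] -> [4, 64, 0, 0]
row 3: [0, 64, 0, 32] -> [64, 32, 0, 0]

Answer: 8, 64, 16, 4, 32, 16, 4, 0, 4, 64, 0, 0, 64, 32, 0, 0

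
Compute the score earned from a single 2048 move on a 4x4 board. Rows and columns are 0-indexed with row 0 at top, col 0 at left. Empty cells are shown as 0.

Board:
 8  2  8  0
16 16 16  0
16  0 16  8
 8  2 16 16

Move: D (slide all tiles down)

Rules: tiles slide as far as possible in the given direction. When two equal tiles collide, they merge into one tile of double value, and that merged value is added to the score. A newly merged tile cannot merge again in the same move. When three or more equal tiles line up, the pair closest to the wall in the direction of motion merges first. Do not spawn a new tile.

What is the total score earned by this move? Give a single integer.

Slide down:
col 0: [8, 16, 16, 8] -> [0, 8, 32, 8]  score +32 (running 32)
col 1: [2, 16, 0, 2] -> [0, 2, 16, 2]  score +0 (running 32)
col 2: [8, 16, 16, 16] -> [0, 8, 16, 32]  score +32 (running 64)
col 3: [0, 0, 8, 16] -> [0, 0, 8, 16]  score +0 (running 64)
Board after move:
 0  0  0  0
 8  2  8  0
32 16 16  8
 8  2 32 16

Answer: 64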